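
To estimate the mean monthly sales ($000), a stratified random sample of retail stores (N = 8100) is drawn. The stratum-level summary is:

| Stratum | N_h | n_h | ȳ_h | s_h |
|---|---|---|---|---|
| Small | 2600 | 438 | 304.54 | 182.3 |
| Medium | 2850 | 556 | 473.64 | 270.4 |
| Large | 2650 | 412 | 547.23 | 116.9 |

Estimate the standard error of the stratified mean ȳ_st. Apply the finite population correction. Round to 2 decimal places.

SE(ȳ_st) ≈ 4.75

V̂(ȳ_st) = Σ W_h² (1 − n_h/N_h) s_h²/n_h, with W_h = N_h/N and N = 8100:
  stratum Small: (2600/8100)²·(1 − 438/2600)·182.3²/438 = 6.50067
  stratum Medium: (2850/8100)²·(1 − 556/2850)·270.4²/556 = 13.1041
  stratum Large: (2650/8100)²·(1 − 412/2650)·116.9²/412 = 2.99825
V̂(ȳ_st) = 22.603
SE(ȳ_st) = √22.603 = 4.75426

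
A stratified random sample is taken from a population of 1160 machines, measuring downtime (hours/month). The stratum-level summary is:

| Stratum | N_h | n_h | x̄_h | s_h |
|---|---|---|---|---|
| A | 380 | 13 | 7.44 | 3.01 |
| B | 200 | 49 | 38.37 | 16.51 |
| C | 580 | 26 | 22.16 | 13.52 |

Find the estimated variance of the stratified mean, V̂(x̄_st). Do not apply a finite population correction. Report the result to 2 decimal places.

V̂(x̄_st) = Σ W_h² s_h²/n_h, with W_h = N_h/N and N = 1160:
  stratum A: (380/1160)²·3.01²/13 = 0.0747895
  stratum B: (200/1160)²·16.51²/49 = 0.165364
  stratum C: (580/1160)²·13.52²/26 = 1.7576
V̂(x̄_st) = 1.99775

V̂(x̄_st) ≈ 2.00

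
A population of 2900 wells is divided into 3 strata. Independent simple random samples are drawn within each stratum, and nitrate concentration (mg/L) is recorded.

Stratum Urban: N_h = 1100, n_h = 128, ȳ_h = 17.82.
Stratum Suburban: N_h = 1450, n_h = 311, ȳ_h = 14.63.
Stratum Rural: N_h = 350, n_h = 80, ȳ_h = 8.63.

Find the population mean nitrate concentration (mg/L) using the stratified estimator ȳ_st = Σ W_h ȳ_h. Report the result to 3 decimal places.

N = Σ N_h = 2900. Stratum weights W_h = N_h/N.
ȳ_st = (1100·17.82 + 1450·14.63 + 350·8.63) / 2900 = 15.11586

ȳ_st ≈ 15.116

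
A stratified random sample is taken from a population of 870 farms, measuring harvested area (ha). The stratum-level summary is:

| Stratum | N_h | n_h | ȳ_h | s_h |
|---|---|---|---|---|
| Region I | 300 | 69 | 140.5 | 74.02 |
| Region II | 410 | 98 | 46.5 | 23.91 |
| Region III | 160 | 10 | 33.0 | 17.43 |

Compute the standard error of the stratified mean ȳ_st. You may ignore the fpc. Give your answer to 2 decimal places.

SE(ȳ_st) ≈ 3.43

V̂(ȳ_st) = Σ W_h² s_h²/n_h, with W_h = N_h/N and N = 870:
  stratum Region I: (300/870)²·74.02²/69 = 9.44176
  stratum Region II: (410/870)²·23.91²/98 = 1.29557
  stratum Region III: (160/870)²·17.43²/10 = 1.02753
V̂(ȳ_st) = 11.7649
SE(ȳ_st) = √11.7649 = 3.43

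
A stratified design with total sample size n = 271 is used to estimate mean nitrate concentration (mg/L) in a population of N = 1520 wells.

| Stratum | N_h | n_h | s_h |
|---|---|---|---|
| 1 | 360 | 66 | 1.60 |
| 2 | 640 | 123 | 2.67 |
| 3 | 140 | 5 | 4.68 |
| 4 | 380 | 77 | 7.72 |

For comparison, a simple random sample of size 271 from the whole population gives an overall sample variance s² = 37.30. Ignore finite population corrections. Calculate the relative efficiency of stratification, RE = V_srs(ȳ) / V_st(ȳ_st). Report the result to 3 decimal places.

RE ≈ 1.405

V̂(ȳ_st) = Σ W_h² s_h²/n_h, with W_h = N_h/N and N = 1520:
  stratum 1: (360/1520)²·1.60²/66 = 0.00217577
  stratum 2: (640/1520)²·2.67²/123 = 0.0102752
  stratum 3: (140/1520)²·4.68²/5 = 0.0371613
  stratum 4: (380/1520)²·7.72²/77 = 0.0483753
V_st = 0.0979876
V_srs = s²/n = 37.30/271 = 0.137638
Relative efficiency = V_srs / V_st = 0.137638/0.0979876 = 1.4047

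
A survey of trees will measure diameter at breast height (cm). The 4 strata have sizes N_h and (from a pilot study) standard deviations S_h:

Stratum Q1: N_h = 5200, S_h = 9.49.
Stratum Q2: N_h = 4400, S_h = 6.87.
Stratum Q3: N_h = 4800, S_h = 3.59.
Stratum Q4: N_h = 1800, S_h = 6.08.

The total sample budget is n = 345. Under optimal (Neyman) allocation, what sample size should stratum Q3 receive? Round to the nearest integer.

Neyman allocation: n_h = n · N_h S_h / Σ N_i S_i, with n = 345.
  stratum Q1: N_h·S_h = 5200·9.49 = 49348.00
  stratum Q2: N_h·S_h = 4400·6.87 = 30228.00
  stratum Q3: N_h·S_h = 4800·3.59 = 17232.00
  stratum Q4: N_h·S_h = 1800·6.08 = 10944.00
Σ N_h S_h = 107752.00
n for stratum Q3 = 345·17232.00/107752.00 = 55.173 → 55

55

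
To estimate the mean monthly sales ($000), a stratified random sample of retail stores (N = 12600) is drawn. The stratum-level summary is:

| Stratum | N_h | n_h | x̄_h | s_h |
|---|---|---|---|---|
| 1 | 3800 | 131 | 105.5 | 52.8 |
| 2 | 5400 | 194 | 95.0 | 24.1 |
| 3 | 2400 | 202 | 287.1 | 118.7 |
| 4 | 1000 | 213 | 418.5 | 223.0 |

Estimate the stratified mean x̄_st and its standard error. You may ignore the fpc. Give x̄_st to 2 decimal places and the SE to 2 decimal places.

x̄_st = Σ W_h x̄_h = (3800·105.5 + 5400·95.0 + 2400·287.1 + 1000·418.5)/12600 = 160.43175
V̂(x̄_st) = Σ W_h² s_h²/n_h, with W_h = N_h/N and N = 12600:
  stratum 1: (3800/12600)²·52.8²/131 = 1.93563
  stratum 2: (5400/12600)²·24.1²/194 = 0.549894
  stratum 3: (2400/12600)²·118.7²/202 = 2.53065
  stratum 4: (1000/12600)²·223.0²/213 = 1.47058
V̂(x̄_st) = 6.48675
SE(x̄_st) = √6.48675 = 2.54691

x̄_st ≈ 160.43, SE ≈ 2.55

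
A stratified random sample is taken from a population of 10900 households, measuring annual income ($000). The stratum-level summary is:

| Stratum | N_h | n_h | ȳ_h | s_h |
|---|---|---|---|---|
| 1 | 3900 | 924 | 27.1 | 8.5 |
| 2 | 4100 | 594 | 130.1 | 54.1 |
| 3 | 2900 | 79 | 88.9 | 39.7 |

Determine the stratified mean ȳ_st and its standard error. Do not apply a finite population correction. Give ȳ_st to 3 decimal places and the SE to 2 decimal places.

ȳ_st ≈ 82.285, SE ≈ 1.46

ȳ_st = Σ W_h ȳ_h = (3900·27.1 + 4100·130.1 + 2900·88.9)/10900 = 82.28532
V̂(ȳ_st) = Σ W_h² s_h²/n_h, with W_h = N_h/N and N = 10900:
  stratum 1: (3900/10900)²·8.5²/924 = 0.0100102
  stratum 2: (4100/10900)²·54.1²/594 = 0.697144
  stratum 3: (2900/10900)²·39.7²/79 = 1.4122
V̂(ȳ_st) = 2.11936
SE(ȳ_st) = √2.11936 = 1.4558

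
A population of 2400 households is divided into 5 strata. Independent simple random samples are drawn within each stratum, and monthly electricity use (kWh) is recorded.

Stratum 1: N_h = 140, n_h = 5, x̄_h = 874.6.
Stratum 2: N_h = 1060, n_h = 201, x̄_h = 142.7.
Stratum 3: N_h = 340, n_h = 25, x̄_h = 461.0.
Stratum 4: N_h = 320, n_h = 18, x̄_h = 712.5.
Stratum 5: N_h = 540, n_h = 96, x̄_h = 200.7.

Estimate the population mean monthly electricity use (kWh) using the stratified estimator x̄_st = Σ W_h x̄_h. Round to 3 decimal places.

x̄_st ≈ 319.510

N = Σ N_h = 2400. Stratum weights W_h = N_h/N.
x̄_st = (140·874.6 + 1060·142.7 + 340·461.0 + 320·712.5 + 540·200.7) / 2400 = 319.51000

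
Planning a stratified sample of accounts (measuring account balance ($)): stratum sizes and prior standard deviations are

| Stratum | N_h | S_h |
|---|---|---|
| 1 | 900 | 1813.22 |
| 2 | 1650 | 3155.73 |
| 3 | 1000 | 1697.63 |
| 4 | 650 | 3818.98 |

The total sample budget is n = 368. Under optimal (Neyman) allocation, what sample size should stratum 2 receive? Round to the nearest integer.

174

Neyman allocation: n_h = n · N_h S_h / Σ N_i S_i, with n = 368.
  stratum 1: N_h·S_h = 900·1813.22 = 1631898.00
  stratum 2: N_h·S_h = 1650·3155.73 = 5206954.50
  stratum 3: N_h·S_h = 1000·1697.63 = 1697630.00
  stratum 4: N_h·S_h = 650·3818.98 = 2482337.00
Σ N_h S_h = 11018819.50
n for stratum 2 = 368·5206954.50/11018819.50 = 173.899 → 174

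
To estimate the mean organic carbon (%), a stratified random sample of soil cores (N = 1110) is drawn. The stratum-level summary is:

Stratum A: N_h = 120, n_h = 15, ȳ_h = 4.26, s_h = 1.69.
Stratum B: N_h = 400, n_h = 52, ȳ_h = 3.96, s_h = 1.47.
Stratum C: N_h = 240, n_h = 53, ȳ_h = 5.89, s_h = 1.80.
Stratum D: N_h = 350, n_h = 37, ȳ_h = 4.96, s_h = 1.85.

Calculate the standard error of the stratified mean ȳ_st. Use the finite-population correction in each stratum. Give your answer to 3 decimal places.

V̂(ȳ_st) = Σ W_h² (1 − n_h/N_h) s_h²/n_h, with W_h = N_h/N and N = 1110:
  stratum A: (120/1110)²·(1 − 15/120)·1.69²/15 = 0.00194718
  stratum B: (400/1110)²·(1 − 52/400)·1.47²/52 = 0.00469488
  stratum C: (240/1110)²·(1 − 53/240)·1.80²/53 = 0.00222677
  stratum D: (350/1110)²·(1 − 37/350)·1.85²/37 = 0.00822447
V̂(ȳ_st) = 0.0170933
SE(ȳ_st) = √0.0170933 = 0.130741

SE(ȳ_st) ≈ 0.131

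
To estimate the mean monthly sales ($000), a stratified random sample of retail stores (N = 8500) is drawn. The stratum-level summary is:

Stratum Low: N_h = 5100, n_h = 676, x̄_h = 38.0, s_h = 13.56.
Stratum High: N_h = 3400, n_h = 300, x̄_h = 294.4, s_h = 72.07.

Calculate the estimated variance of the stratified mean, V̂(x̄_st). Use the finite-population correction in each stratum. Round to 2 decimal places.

V̂(x̄_st) ≈ 2.61

V̂(x̄_st) = Σ W_h² (1 − n_h/N_h) s_h²/n_h, with W_h = N_h/N and N = 8500:
  stratum Low: (5100/8500)²·(1 − 676/5100)·13.56²/676 = 0.0849415
  stratum High: (3400/8500)²·(1 − 300/3400)·72.07²/300 = 2.52575
V̂(x̄_st) = 2.61069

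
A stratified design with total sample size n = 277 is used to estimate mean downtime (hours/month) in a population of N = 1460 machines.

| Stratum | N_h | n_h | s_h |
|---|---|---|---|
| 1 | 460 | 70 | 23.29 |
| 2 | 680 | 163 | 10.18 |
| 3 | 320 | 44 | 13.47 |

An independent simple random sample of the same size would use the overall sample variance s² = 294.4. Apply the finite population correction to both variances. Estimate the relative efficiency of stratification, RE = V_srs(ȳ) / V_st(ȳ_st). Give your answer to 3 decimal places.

V̂(ȳ_st) = Σ W_h² (1 − n_h/N_h) s_h²/n_h, with W_h = N_h/N and N = 1460:
  stratum 1: (460/1460)²·(1 − 70/460)·23.29²/70 = 0.652165
  stratum 2: (680/1460)²·(1 − 163/680)·10.18²/163 = 0.104858
  stratum 3: (320/1460)²·(1 − 44/320)·13.47²/44 = 0.170858
V_st = 0.927882
V_srs = (1 − 277/1460)·294.4/277 = 0.861172
Relative efficiency = V_srs / V_st = 0.861172/0.927882 = 0.9281

RE ≈ 0.928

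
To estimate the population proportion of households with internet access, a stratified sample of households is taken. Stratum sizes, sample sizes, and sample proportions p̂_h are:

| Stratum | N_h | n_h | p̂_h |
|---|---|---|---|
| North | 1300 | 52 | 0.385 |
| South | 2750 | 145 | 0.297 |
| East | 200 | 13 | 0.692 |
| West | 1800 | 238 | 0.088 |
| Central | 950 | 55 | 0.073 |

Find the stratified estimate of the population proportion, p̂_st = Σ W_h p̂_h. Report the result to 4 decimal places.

p̂_st ≈ 0.2405

N = 7000; stratum weights W_h = N_h/N.
p̂_st = Σ W_h p̂_h = (1300·0.385 + 2750·0.297 + 200·0.692 + 1800·0.088 + 950·0.073)/7000 = 0.24049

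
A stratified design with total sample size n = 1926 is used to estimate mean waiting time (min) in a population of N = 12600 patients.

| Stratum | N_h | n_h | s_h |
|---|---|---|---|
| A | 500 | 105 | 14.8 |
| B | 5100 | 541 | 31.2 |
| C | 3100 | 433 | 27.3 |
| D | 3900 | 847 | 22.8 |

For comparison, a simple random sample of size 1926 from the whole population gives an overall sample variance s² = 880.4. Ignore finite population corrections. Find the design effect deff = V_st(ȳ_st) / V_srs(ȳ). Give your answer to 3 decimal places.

deff ≈ 1.009

V̂(ȳ_st) = Σ W_h² s_h²/n_h, with W_h = N_h/N and N = 12600:
  stratum A: (500/12600)²·14.8²/105 = 0.00328498
  stratum B: (5100/12600)²·31.2²/541 = 0.294789
  stratum C: (3100/12600)²·27.3²/433 = 0.104188
  stratum D: (3900/12600)²·22.8²/847 = 0.0587996
V_st = 0.461062
V_srs = s²/n = 880.4/1926 = 0.457113
deff = V_st / V_srs = 0.461062/0.457113 = 1.0086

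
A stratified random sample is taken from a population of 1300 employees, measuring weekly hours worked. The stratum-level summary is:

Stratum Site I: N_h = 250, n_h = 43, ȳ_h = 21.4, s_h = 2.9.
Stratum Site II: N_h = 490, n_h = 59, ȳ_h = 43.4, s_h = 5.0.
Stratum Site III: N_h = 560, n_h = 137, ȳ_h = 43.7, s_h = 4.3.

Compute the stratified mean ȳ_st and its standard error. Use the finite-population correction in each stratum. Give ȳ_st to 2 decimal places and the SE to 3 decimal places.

ȳ_st = Σ W_h ȳ_h = (250·21.4 + 490·43.4 + 560·43.7)/1300 = 39.29846
V̂(ȳ_st) = Σ W_h² (1 − n_h/N_h) s_h²/n_h, with W_h = N_h/N and N = 1300:
  stratum Site I: (250/1300)²·(1 − 43/250)·2.9²/43 = 0.00598896
  stratum Site II: (490/1300)²·(1 − 59/490)·5.0²/59 = 0.0529511
  stratum Site III: (560/1300)²·(1 − 137/560)·4.3²/137 = 0.0189173
V̂(ȳ_st) = 0.0778573
SE(ȳ_st) = √0.0778573 = 0.279029

ȳ_st ≈ 39.30, SE ≈ 0.279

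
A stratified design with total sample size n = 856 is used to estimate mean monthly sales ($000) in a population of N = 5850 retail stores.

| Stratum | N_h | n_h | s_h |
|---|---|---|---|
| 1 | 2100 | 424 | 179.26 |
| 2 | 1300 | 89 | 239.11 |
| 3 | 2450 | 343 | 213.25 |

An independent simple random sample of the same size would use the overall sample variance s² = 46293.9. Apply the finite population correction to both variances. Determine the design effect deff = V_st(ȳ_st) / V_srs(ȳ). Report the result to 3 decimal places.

V̂(ȳ_st) = Σ W_h² (1 − n_h/N_h) s_h²/n_h, with W_h = N_h/N and N = 5850:
  stratum 1: (2100/5850)²·(1 − 424/2100)·179.26²/424 = 7.7944
  stratum 2: (1300/5850)²·(1 − 89/1300)·239.11²/89 = 29.5516
  stratum 3: (2450/5850)²·(1 − 343/2450)·213.25²/343 = 19.9987
V_st = 57.3448
V_srs = (1 − 856/5850)·46293.9/856 = 46.1682
deff = V_st / V_srs = 57.3448/46.1682 = 1.2421

deff ≈ 1.242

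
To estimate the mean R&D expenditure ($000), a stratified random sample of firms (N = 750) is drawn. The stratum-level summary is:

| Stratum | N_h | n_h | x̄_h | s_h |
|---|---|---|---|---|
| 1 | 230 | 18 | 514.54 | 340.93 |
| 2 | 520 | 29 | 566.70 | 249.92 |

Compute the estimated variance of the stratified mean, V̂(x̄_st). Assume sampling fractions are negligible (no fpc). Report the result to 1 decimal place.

V̂(x̄_st) ≈ 1642.6

V̂(x̄_st) = Σ W_h² s_h²/n_h, with W_h = N_h/N and N = 750:
  stratum 1: (230/750)²·340.93²/18 = 607.283
  stratum 2: (520/750)²·249.92²/29 = 1035.35
V̂(x̄_st) = 1642.64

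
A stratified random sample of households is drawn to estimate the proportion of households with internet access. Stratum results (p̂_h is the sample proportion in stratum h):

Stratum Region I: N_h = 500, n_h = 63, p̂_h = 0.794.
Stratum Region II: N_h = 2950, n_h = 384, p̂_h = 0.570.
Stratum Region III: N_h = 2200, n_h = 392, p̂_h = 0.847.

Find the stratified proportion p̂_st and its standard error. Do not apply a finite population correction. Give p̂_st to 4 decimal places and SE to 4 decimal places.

N = 5650; stratum weights W_h = N_h/N.
p̂_st = Σ W_h p̂_h = (500·0.794 + 2950·0.570 + 2200·0.847)/5650 = 0.69768
V̂(p̂_st) = Σ W_h² p̂_h(1−p̂_h)/(n_h−1):
  stratum Region I: (500/5650)²·0.794·0.206/62 = 2.06604e-05
  stratum Region II: (2950/5650)²·0.570·0.430/383 = 0.000174458
  stratum Region III: (2200/5650)²·0.847·0.153/391 = 5.02512e-05
V̂(p̂_st) = 0.00024537; SE = √V̂ = 0.0156643

p̂_st ≈ 0.6977, SE ≈ 0.0157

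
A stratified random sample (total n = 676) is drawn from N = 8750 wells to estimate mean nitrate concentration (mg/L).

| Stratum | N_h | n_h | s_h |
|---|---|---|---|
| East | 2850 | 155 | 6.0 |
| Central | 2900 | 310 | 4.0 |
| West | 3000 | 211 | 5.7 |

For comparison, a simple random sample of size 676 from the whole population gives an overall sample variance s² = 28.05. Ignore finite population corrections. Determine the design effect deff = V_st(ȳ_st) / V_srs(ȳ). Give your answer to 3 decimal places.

V̂(ȳ_st) = Σ W_h² s_h²/n_h, with W_h = N_h/N and N = 8750:
  stratum East: (2850/8750)²·6.0²/155 = 0.0246402
  stratum Central: (2900/8750)²·4.0²/310 = 0.00566941
  stratum West: (3000/8750)²·5.7²/211 = 0.0181006
V_st = 0.0484103
V_srs = s²/n = 28.05/676 = 0.0414941
deff = V_st / V_srs = 0.0484103/0.0414941 = 1.1667

deff ≈ 1.167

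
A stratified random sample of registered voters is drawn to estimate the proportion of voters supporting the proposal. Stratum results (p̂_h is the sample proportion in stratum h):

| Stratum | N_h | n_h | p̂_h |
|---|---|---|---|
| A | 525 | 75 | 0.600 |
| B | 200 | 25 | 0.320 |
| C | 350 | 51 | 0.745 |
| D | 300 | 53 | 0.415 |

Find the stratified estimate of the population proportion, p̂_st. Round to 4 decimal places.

N = 1375; stratum weights W_h = N_h/N.
p̂_st = Σ W_h p̂_h = (525·0.600 + 200·0.320 + 350·0.745 + 300·0.415)/1375 = 0.55582

p̂_st ≈ 0.5558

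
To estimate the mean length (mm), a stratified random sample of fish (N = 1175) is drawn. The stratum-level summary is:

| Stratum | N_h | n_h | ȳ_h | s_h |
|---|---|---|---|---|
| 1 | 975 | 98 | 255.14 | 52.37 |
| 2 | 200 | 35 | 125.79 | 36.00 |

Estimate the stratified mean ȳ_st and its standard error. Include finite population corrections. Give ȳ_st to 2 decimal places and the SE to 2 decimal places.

ȳ_st = Σ W_h ȳ_h = (975·255.14 + 200·125.79)/1175 = 233.12298
V̂(ȳ_st) = Σ W_h² (1 − n_h/N_h) s_h²/n_h, with W_h = N_h/N and N = 1175:
  stratum 1: (975/1175)²·(1 − 98/975)·52.37²/98 = 17.3328
  stratum 2: (200/1175)²·(1 − 35/200)·36.00²/35 = 0.885065
V̂(ȳ_st) = 18.2178
SE(ȳ_st) = √18.2178 = 4.26823

ȳ_st ≈ 233.12, SE ≈ 4.27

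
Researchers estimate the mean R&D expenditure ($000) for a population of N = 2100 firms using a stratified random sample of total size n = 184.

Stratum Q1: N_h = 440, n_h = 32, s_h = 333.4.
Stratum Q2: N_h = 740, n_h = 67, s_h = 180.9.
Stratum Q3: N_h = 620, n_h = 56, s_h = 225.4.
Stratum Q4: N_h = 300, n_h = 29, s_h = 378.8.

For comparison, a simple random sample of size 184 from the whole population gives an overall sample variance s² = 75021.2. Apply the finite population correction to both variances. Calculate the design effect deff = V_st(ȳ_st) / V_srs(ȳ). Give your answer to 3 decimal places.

V̂(ȳ_st) = Σ W_h² (1 − n_h/N_h) s_h²/n_h, with W_h = N_h/N and N = 2100:
  stratum Q1: (440/2100)²·(1 − 32/440)·333.4²/32 = 141.402
  stratum Q2: (740/2100)²·(1 − 67/740)·180.9²/67 = 55.1583
  stratum Q3: (620/2100)²·(1 − 56/620)·225.4²/56 = 71.9369
  stratum Q4: (300/2100)²·(1 − 29/300)·378.8²/29 = 91.2166
V_st = 359.714
V_srs = (1 − 184/2100)·75021.2/184 = 372
deff = V_st / V_srs = 359.714/372 = 0.9670

deff ≈ 0.967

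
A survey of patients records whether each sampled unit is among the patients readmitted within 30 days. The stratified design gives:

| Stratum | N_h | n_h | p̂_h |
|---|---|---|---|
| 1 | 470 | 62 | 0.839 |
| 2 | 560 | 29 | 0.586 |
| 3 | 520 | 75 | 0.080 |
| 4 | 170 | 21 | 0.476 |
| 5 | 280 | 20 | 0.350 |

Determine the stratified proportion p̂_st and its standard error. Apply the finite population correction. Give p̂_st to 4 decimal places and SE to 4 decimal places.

p̂_st ≈ 0.4715, SE ≈ 0.0332

N = 2000; stratum weights W_h = N_h/N.
p̂_st = Σ W_h p̂_h = (470·0.839 + 560·0.586 + 520·0.080 + 170·0.476 + 280·0.350)/2000 = 0.47151
V̂(p̂_st) = Σ W_h² (1 − n_h/N_h) p̂_h(1−p̂_h)/(n_h−1):
  stratum 1: (470/2000)²·(1 − 62/470)·0.839·0.161/61 = 0.000106159
  stratum 2: (560/2000)²·(1 − 29/560)·0.586·0.414/28 = 0.000644114
  stratum 3: (520/2000)²·(1 − 75/520)·0.080·0.920/74 = 5.75373e-05
  stratum 4: (170/2000)²·(1 − 21/170)·0.476·0.524/20 = 7.89739e-05
  stratum 5: (280/2000)²·(1 − 20/280)·0.350·0.650/19 = 0.000217921
V̂(p̂_st) = 0.0011047; SE = √V̂ = 0.0332371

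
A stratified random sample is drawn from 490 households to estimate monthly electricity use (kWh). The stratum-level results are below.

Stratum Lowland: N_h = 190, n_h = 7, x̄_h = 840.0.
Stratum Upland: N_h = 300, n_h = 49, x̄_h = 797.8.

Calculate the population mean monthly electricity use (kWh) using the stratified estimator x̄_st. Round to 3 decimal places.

x̄_st ≈ 814.163

N = Σ N_h = 490. Stratum weights W_h = N_h/N.
x̄_st = (190·840.0 + 300·797.8) / 490 = 814.16327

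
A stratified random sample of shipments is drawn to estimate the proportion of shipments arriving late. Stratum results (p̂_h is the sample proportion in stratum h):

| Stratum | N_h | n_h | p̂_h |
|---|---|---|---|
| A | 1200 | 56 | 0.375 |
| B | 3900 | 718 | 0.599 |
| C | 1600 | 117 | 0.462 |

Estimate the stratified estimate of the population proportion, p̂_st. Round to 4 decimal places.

N = 6700; stratum weights W_h = N_h/N.
p̂_st = Σ W_h p̂_h = (1200·0.375 + 3900·0.599 + 1600·0.462)/6700 = 0.52616

p̂_st ≈ 0.5262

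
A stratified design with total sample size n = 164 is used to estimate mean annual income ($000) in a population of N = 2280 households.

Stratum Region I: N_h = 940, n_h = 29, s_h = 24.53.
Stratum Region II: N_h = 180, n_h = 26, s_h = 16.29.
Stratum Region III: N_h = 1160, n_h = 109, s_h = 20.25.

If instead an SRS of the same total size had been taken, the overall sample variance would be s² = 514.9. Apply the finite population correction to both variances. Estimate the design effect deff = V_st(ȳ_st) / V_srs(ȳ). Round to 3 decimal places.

deff ≈ 1.495

V̂(ȳ_st) = Σ W_h² (1 − n_h/N_h) s_h²/n_h, with W_h = N_h/N and N = 2280:
  stratum Region I: (940/2280)²·(1 − 29/940)·24.53²/29 = 3.41801
  stratum Region II: (180/2280)²·(1 − 26/180)·16.29²/26 = 0.0544242
  stratum Region III: (1160/2280)²·(1 − 109/1160)·20.25²/109 = 0.882297
V_st = 4.35473
V_srs = (1 − 164/2280)·514.9/164 = 2.9138
deff = V_st / V_srs = 4.35473/2.9138 = 1.4945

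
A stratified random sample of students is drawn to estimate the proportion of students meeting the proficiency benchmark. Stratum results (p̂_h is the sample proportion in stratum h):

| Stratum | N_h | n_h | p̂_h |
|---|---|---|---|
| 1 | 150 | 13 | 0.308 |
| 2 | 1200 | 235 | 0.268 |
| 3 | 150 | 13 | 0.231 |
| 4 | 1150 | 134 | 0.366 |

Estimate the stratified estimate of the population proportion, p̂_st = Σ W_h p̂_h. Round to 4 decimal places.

p̂_st ≈ 0.3107

N = 2650; stratum weights W_h = N_h/N.
p̂_st = Σ W_h p̂_h = (150·0.308 + 1200·0.268 + 150·0.231 + 1150·0.366)/2650 = 0.31070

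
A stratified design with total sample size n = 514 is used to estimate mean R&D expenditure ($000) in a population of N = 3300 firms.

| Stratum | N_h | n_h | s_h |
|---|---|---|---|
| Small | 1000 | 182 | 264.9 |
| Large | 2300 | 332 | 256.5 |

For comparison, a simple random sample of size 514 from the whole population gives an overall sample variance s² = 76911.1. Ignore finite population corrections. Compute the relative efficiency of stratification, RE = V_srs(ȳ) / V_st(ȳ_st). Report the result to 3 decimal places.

RE ≈ 1.136

V̂(ȳ_st) = Σ W_h² s_h²/n_h, with W_h = N_h/N and N = 3300:
  stratum Small: (1000/3300)²·264.9²/182 = 35.405
  stratum Large: (2300/3300)²·256.5²/332 = 96.2641
V_st = 131.669
V_srs = s²/n = 76911.1/514 = 149.632
Relative efficiency = V_srs / V_st = 149.632/131.669 = 1.1364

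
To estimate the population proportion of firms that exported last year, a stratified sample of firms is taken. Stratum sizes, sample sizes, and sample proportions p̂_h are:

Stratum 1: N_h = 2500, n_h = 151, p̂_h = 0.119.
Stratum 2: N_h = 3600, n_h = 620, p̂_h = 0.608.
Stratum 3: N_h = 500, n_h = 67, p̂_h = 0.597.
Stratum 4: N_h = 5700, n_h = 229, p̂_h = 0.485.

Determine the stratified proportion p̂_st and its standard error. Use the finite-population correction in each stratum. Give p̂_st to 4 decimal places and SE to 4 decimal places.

N = 12300; stratum weights W_h = N_h/N.
p̂_st = Σ W_h p̂_h = (2500·0.119 + 3600·0.608 + 500·0.597 + 5700·0.485)/12300 = 0.45116
V̂(p̂_st) = Σ W_h² (1 − n_h/N_h) p̂_h(1−p̂_h)/(n_h−1):
  stratum 1: (2500/12300)²·(1 − 151/2500)·0.119·0.881/150 = 2.71297e-05
  stratum 2: (3600/12300)²·(1 − 620/3600)·0.608·0.392/619 = 2.73028e-05
  stratum 3: (500/12300)²·(1 − 67/500)·0.597·0.403/66 = 5.21655e-06
  stratum 4: (5700/12300)²·(1 − 229/5700)·0.485·0.515/228 = 0.000225811
V̂(p̂_st) = 0.00028546; SE = √V̂ = 0.0168956

p̂_st ≈ 0.4512, SE ≈ 0.0169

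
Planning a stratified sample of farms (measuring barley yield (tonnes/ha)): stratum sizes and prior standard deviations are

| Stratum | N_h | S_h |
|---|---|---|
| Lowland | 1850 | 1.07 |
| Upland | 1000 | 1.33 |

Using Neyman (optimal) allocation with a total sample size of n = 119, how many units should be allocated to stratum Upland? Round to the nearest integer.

48

Neyman allocation: n_h = n · N_h S_h / Σ N_i S_i, with n = 119.
  stratum Lowland: N_h·S_h = 1850·1.07 = 1979.50
  stratum Upland: N_h·S_h = 1000·1.33 = 1330.00
Σ N_h S_h = 3309.50
n for stratum Upland = 119·1330.00/3309.50 = 47.823 → 48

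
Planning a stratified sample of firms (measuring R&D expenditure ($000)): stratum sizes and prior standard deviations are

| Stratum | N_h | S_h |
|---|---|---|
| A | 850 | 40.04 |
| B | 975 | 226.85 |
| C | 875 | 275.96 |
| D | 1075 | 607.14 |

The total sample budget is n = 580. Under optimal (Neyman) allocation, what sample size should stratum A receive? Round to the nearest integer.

17

Neyman allocation: n_h = n · N_h S_h / Σ N_i S_i, with n = 580.
  stratum A: N_h·S_h = 850·40.04 = 34034.00
  stratum B: N_h·S_h = 975·226.85 = 221178.75
  stratum C: N_h·S_h = 875·275.96 = 241465.00
  stratum D: N_h·S_h = 1075·607.14 = 652675.50
Σ N_h S_h = 1149353.25
n for stratum A = 580·34034.00/1149353.25 = 17.175 → 17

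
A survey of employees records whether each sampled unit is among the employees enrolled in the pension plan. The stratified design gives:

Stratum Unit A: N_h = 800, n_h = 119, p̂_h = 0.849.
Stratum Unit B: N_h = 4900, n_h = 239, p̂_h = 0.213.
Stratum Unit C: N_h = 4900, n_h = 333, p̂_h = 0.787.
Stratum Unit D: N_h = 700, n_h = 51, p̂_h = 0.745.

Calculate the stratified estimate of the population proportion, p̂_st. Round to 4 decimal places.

N = 11300; stratum weights W_h = N_h/N.
p̂_st = Σ W_h p̂_h = (800·0.849 + 4900·0.213 + 4900·0.787 + 700·0.745)/11300 = 0.53988

p̂_st ≈ 0.5399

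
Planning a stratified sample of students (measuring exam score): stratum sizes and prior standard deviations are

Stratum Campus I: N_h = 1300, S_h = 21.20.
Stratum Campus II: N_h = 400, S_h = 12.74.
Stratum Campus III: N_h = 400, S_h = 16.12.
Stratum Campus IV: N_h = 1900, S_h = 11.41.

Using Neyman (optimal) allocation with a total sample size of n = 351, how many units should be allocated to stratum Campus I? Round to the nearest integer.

159

Neyman allocation: n_h = n · N_h S_h / Σ N_i S_i, with n = 351.
  stratum Campus I: N_h·S_h = 1300·21.20 = 27560.00
  stratum Campus II: N_h·S_h = 400·12.74 = 5096.00
  stratum Campus III: N_h·S_h = 400·16.12 = 6448.00
  stratum Campus IV: N_h·S_h = 1900·11.41 = 21679.00
Σ N_h S_h = 60783.00
n for stratum Campus I = 351·27560.00/60783.00 = 159.149 → 159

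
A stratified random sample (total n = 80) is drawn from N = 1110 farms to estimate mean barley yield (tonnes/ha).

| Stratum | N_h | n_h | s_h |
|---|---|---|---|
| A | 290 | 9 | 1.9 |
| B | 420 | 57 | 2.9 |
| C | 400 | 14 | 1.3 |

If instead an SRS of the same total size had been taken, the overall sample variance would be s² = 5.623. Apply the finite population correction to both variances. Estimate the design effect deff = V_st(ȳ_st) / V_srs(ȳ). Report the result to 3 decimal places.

V̂(ȳ_st) = Σ W_h² (1 − n_h/N_h) s_h²/n_h, with W_h = N_h/N and N = 1110:
  stratum A: (290/1110)²·(1 − 9/290)·1.9²/9 = 0.0265291
  stratum B: (420/1110)²·(1 − 57/420)·2.9²/57 = 0.0182571
  stratum C: (400/1110)²·(1 − 14/400)·1.3²/14 = 0.0151273
V_st = 0.0599135
V_srs = (1 − 80/1110)·5.623/80 = 0.0652217
deff = V_st / V_srs = 0.0599135/0.0652217 = 0.9186

deff ≈ 0.919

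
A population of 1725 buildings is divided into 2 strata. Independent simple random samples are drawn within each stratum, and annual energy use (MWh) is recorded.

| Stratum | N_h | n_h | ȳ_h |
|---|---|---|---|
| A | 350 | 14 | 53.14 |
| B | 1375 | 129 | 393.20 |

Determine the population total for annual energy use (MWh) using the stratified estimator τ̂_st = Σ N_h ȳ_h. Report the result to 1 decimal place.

τ̂_st ≈ 559249.0

τ̂_st = Σ N_h ȳ_h = 350·53.14 + 1375·393.20 = 559249.0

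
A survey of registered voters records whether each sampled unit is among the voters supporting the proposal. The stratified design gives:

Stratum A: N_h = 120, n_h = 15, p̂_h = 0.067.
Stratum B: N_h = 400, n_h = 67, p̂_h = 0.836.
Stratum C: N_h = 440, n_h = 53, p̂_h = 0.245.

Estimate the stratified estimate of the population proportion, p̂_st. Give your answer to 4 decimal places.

p̂_st ≈ 0.4690

N = 960; stratum weights W_h = N_h/N.
p̂_st = Σ W_h p̂_h = (120·0.067 + 400·0.836 + 440·0.245)/960 = 0.46900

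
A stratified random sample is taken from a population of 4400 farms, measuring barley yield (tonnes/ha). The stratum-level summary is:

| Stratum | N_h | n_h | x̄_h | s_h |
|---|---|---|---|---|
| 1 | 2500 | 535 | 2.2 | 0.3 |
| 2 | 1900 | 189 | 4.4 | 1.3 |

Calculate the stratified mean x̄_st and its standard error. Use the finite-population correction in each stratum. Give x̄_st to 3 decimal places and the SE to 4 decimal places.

x̄_st ≈ 3.150, SE ≈ 0.0393

x̄_st = Σ W_h x̄_h = (2500·2.2 + 1900·4.4)/4400 = 3.15000
V̂(x̄_st) = Σ W_h² (1 − n_h/N_h) s_h²/n_h, with W_h = N_h/N and N = 4400:
  stratum 1: (2500/4400)²·(1 − 535/2500)·0.3²/535 = 4.2686e-05
  stratum 2: (1900/4400)²·(1 − 189/1900)·1.3²/189 = 0.00150149
V̂(x̄_st) = 0.00154418
SE(x̄_st) = √0.00154418 = 0.039296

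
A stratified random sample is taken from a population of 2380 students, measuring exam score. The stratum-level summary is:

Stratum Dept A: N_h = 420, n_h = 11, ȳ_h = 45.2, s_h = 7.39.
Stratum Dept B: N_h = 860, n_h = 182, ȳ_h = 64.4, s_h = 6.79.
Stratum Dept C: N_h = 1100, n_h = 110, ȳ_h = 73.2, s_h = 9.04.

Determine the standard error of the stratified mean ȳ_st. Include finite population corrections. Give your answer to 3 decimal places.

SE(ȳ_st) ≈ 0.565

V̂(ȳ_st) = Σ W_h² (1 − n_h/N_h) s_h²/n_h, with W_h = N_h/N and N = 2380:
  stratum Dept A: (420/2380)²·(1 − 11/420)·7.39²/11 = 0.150562
  stratum Dept B: (860/2380)²·(1 − 182/860)·6.79²/182 = 0.0260761
  stratum Dept C: (1100/2380)²·(1 − 110/1100)·9.04²/110 = 0.14283
V̂(ȳ_st) = 0.319467
SE(ȳ_st) = √0.319467 = 0.565215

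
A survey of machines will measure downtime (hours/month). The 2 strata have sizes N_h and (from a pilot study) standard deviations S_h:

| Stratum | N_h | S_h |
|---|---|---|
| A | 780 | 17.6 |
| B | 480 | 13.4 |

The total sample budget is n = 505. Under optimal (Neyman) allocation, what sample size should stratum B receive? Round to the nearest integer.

161

Neyman allocation: n_h = n · N_h S_h / Σ N_i S_i, with n = 505.
  stratum A: N_h·S_h = 780·17.6 = 13728.00
  stratum B: N_h·S_h = 480·13.4 = 6432.00
Σ N_h S_h = 20160.00
n for stratum B = 505·6432.00/20160.00 = 161.119 → 161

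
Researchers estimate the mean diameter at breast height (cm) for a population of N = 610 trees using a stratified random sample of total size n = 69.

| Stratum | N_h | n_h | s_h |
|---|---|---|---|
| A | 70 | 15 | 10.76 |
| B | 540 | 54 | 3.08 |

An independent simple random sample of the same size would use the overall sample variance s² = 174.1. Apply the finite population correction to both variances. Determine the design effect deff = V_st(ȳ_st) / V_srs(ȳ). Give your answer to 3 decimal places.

deff ≈ 0.091

V̂(ȳ_st) = Σ W_h² (1 − n_h/N_h) s_h²/n_h, with W_h = N_h/N and N = 610:
  stratum A: (70/610)²·(1 − 15/70)·10.76²/15 = 0.0798609
  stratum B: (540/610)²·(1 − 54/540)·3.08²/54 = 0.123902
V_st = 0.203763
V_srs = (1 − 69/610)·174.1/69 = 2.23778
deff = V_st / V_srs = 0.203763/2.23778 = 0.0911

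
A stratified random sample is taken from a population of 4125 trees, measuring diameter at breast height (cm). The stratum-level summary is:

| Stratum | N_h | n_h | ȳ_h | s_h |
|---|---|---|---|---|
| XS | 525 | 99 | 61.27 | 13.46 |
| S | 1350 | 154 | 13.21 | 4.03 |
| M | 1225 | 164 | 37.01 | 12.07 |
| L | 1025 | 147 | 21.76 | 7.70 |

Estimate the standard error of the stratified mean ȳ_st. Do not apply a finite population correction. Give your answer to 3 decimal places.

SE(ȳ_st) ≈ 0.380

V̂(ȳ_st) = Σ W_h² s_h²/n_h, with W_h = N_h/N and N = 4125:
  stratum XS: (525/4125)²·13.46²/99 = 0.0296432
  stratum S: (1350/4125)²·4.03²/154 = 0.0112956
  stratum M: (1225/4125)²·12.07²/164 = 0.0783421
  stratum L: (1025/4125)²·7.70²/147 = 0.0249037
V̂(ȳ_st) = 0.144185
SE(ȳ_st) = √0.144185 = 0.379716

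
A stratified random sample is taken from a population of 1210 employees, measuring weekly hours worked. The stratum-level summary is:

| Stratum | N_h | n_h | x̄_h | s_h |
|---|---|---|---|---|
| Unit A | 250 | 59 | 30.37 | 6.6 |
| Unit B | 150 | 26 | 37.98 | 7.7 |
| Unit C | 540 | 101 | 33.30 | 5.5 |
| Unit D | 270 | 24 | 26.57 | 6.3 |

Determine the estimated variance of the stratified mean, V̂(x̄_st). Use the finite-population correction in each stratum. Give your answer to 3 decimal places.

V̂(x̄_st) = Σ W_h² (1 − n_h/N_h) s_h²/n_h, with W_h = N_h/N and N = 1210:
  stratum Unit A: (250/1210)²·(1 − 59/250)·6.6²/59 = 0.024079
  stratum Unit B: (150/1210)²·(1 − 26/150)·7.7²/26 = 0.0289701
  stratum Unit C: (540/1210)²·(1 − 101/540)·5.5²/101 = 0.0484944
  stratum Unit D: (270/1210)²·(1 − 24/270)·6.3²/24 = 0.0750236
V̂(x̄_st) = 0.176567

V̂(x̄_st) ≈ 0.177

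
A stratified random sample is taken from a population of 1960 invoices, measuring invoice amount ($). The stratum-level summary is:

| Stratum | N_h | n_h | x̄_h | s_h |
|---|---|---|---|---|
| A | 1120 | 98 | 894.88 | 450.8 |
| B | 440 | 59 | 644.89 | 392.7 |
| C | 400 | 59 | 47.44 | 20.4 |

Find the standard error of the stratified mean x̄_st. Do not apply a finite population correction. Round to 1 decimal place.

V̂(x̄_st) = Σ W_h² s_h²/n_h, with W_h = N_h/N and N = 1960:
  stratum A: (1120/1960)²·450.8²/98 = 677.12
  stratum B: (440/1960)²·392.7²/59 = 131.723
  stratum C: (400/1960)²·20.4²/59 = 0.293776
V̂(x̄_st) = 809.137
SE(x̄_st) = √809.137 = 28.4453

SE(x̄_st) ≈ 28.4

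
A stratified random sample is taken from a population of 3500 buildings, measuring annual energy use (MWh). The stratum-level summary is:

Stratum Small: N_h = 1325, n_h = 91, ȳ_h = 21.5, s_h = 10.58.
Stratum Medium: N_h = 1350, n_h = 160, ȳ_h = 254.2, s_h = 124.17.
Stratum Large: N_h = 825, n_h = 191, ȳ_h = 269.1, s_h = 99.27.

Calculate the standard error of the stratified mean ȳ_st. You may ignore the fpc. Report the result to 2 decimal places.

SE(ȳ_st) ≈ 4.17

V̂(ȳ_st) = Σ W_h² s_h²/n_h, with W_h = N_h/N and N = 3500:
  stratum Small: (1325/3500)²·10.58²/91 = 0.176289
  stratum Medium: (1350/3500)²·124.17²/160 = 14.3366
  stratum Large: (825/3500)²·99.27²/191 = 2.86665
V̂(ȳ_st) = 17.3795
SE(ȳ_st) = √17.3795 = 4.16887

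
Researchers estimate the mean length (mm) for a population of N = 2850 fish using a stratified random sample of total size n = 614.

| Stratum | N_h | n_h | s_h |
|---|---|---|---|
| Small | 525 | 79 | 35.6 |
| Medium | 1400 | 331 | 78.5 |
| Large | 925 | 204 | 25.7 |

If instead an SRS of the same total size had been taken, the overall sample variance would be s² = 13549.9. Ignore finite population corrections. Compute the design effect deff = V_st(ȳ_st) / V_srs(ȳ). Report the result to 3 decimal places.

V̂(ȳ_st) = Σ W_h² s_h²/n_h, with W_h = N_h/N and N = 2850:
  stratum Small: (525/2850)²·35.6²/79 = 0.54438
  stratum Medium: (1400/2850)²·78.5²/331 = 4.49239
  stratum Large: (925/2850)²·25.7²/204 = 0.341059
V_st = 5.37783
V_srs = s²/n = 13549.9/614 = 22.0682
deff = V_st / V_srs = 5.37783/22.0682 = 0.2437

deff ≈ 0.244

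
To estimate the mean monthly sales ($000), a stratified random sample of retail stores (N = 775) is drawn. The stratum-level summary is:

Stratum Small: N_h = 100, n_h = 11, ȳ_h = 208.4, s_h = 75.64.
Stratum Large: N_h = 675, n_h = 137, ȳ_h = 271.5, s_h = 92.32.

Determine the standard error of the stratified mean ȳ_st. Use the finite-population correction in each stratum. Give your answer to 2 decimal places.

V̂(ȳ_st) = Σ W_h² (1 − n_h/N_h) s_h²/n_h, with W_h = N_h/N and N = 775:
  stratum Small: (100/775)²·(1 − 11/100)·75.64²/11 = 7.70721
  stratum Large: (675/775)²·(1 − 137/675)·92.32²/137 = 37.6144
V̂(ȳ_st) = 45.3216
SE(ȳ_st) = √45.3216 = 6.73213

SE(ȳ_st) ≈ 6.73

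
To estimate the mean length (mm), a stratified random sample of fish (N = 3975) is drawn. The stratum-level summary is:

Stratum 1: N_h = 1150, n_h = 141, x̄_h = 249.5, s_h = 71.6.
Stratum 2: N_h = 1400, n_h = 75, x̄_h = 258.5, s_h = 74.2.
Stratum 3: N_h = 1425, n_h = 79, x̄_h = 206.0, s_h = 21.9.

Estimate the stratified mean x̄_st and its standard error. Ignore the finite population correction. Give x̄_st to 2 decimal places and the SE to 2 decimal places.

x̄_st ≈ 237.08, SE ≈ 3.60

x̄_st = Σ W_h x̄_h = (1150·249.5 + 1400·258.5 + 1425·206.0)/3975 = 237.07547
V̂(x̄_st) = Σ W_h² s_h²/n_h, with W_h = N_h/N and N = 3975:
  stratum 1: (1150/3975)²·71.6²/141 = 3.04318
  stratum 2: (1400/3975)²·74.2²/75 = 9.10601
  stratum 3: (1425/3975)²·21.9²/79 = 0.780219
V̂(x̄_st) = 12.9294
SE(x̄_st) = √12.9294 = 3.59575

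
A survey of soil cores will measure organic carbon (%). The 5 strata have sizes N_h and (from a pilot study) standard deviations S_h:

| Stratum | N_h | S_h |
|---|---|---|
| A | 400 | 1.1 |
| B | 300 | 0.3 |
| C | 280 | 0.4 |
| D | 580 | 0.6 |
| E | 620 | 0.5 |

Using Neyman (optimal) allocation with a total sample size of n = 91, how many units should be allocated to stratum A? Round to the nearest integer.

31

Neyman allocation: n_h = n · N_h S_h / Σ N_i S_i, with n = 91.
  stratum A: N_h·S_h = 400·1.1 = 440.00
  stratum B: N_h·S_h = 300·0.3 = 90.00
  stratum C: N_h·S_h = 280·0.4 = 112.00
  stratum D: N_h·S_h = 580·0.6 = 348.00
  stratum E: N_h·S_h = 620·0.5 = 310.00
Σ N_h S_h = 1300.00
n for stratum A = 91·440.00/1300.00 = 30.800 → 31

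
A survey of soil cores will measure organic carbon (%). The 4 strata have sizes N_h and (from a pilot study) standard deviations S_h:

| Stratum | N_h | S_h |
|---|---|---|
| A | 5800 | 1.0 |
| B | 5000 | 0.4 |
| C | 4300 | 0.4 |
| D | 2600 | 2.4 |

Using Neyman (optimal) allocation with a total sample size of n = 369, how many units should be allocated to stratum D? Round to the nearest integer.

146

Neyman allocation: n_h = n · N_h S_h / Σ N_i S_i, with n = 369.
  stratum A: N_h·S_h = 5800·1.0 = 5800.00
  stratum B: N_h·S_h = 5000·0.4 = 2000.00
  stratum C: N_h·S_h = 4300·0.4 = 1720.00
  stratum D: N_h·S_h = 2600·2.4 = 6240.00
Σ N_h S_h = 15760.00
n for stratum D = 369·6240.00/15760.00 = 146.102 → 146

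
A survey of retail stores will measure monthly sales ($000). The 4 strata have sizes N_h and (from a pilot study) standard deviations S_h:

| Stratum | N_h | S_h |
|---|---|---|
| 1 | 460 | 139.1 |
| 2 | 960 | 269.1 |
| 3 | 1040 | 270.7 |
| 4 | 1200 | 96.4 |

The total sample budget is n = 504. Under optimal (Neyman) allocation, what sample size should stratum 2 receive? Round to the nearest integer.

Neyman allocation: n_h = n · N_h S_h / Σ N_i S_i, with n = 504.
  stratum 1: N_h·S_h = 460·139.1 = 63986.00
  stratum 2: N_h·S_h = 960·269.1 = 258336.00
  stratum 3: N_h·S_h = 1040·270.7 = 281528.00
  stratum 4: N_h·S_h = 1200·96.4 = 115680.00
Σ N_h S_h = 719530.00
n for stratum 2 = 504·258336.00/719530.00 = 180.953 → 181

181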